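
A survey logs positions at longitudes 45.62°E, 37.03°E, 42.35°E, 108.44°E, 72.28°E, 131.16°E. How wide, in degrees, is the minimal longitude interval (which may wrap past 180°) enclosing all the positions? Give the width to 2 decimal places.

94.13°

Sort the longitudes: +37.03°, +42.35°, +45.62°, +72.28°, +108.44°, +131.16°.
Eastward gaps between consecutive values (wrapping around): 5.32°, 3.27°, 26.66°, 36.16°, 22.72°, 265.87°.
Largest gap = 265.87° ⇒ minimal covering band is its complement: 360° − 265.87° = 94.13°.
Band runs from +37.03° eastward to +131.16°.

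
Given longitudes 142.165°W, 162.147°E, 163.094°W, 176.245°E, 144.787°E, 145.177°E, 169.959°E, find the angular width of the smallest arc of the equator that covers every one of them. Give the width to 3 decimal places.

Sort the longitudes: -163.094°, -142.165°, +144.787°, +145.177°, +162.147°, +169.959°, +176.245°.
Eastward gaps between consecutive values (wrapping around): 20.929°, 286.952°, 0.390°, 16.970°, 7.812°, 6.286°, 20.661°.
Largest gap = 286.952° ⇒ minimal covering band is its complement: 360° − 286.952° = 73.048°.
Band runs from +144.787° eastward to -142.165°, crossing the antimeridian.

73.048°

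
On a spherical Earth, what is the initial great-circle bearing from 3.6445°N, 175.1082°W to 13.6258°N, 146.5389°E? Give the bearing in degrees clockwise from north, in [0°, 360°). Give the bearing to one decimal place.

287.2°

Δλ = 146.5389 − -175.1082 = 321.6471°; wrapped into (−180°, 180°]: -38.3529°.
θ = atan2( sin Δλ · cos φ₂ , cos φ₁ · sin φ₂ − sin φ₁ · cos φ₂ · cos Δλ )
  = atan2(-0.60304, 0.18666) = -72.801° → normalised to [0°, 360°): 287.199°.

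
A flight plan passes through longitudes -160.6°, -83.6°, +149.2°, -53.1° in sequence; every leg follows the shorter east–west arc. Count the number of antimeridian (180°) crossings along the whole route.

Leg 1: -160.6° → -83.6°, shortest Δλ = 77.0° (east) — does not cross 180°.
Leg 2: -83.6° → +149.2°, shortest Δλ = -127.2° (west) — crosses 180°.
Leg 3: +149.2° → -53.1°, shortest Δλ = 157.7° (east) — crosses 180°.
Total crossings: 2.

2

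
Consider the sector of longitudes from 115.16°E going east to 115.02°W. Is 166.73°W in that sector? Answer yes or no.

Yes

Band width going east from +115.16° to -115.02°: ((-115.02 − 115.16) mod 360) = 129.82°.
Offset of -166.73° east of the west edge: ((-166.73 − 115.16) mod 360) = 78.11°.
78.11° ≤ 129.82° ⇒ inside.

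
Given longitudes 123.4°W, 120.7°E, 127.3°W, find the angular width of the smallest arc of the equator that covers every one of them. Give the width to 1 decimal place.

115.9°

Sort the longitudes: -127.3°, -123.4°, +120.7°.
Eastward gaps between consecutive values (wrapping around): 3.9°, 244.1°, 112.0°.
Largest gap = 244.1° ⇒ minimal covering band is its complement: 360° − 244.1° = 115.9°.
Band runs from +120.7° eastward to -123.4°, crossing the antimeridian.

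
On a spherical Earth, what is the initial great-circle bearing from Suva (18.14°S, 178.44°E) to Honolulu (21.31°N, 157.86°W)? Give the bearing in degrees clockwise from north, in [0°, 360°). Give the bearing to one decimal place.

31.5°

Δλ = -157.86 − 178.44 = -336.30°; wrapped into (−180°, 180°]: 23.70°.
θ = atan2( sin Δλ · cos φ₂ , cos φ₁ · sin φ₂ − sin φ₁ · cos φ₂ · cos Δλ )
  = atan2(0.37447, 0.61094) = 31.505° → normalised to [0°, 360°): 31.505°.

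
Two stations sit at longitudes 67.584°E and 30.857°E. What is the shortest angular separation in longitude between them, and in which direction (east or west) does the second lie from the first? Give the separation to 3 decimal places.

36.727° west

Raw difference: 30.857 − 67.584 = -36.727°.
Normalise into (−180°, 180°]: -36.727° stays -36.727°.
Negative ⇒ the second point lies to the west; separation 36.727°.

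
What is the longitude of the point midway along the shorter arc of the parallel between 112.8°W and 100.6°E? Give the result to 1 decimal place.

173.9°E

Signed shortest Δλ from -112.8° to +100.6° is -146.6°.
Midpoint longitude = -112.8° + (-146.6°)/2 = -112.8° − 73.3° = -186.1°.
Normalise into (−180°, 180°]: +173.9°.
(The naïve average (-112.8 + +100.6)/2 = -6.1° is on the wrong side of the globe.)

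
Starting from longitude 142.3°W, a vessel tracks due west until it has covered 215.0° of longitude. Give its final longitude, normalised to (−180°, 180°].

2.7°E

Start at -142.3°; shift −215.0° → -357.3°.
-357.3° lies outside (−180°, 180°]; add 360° → +2.7°.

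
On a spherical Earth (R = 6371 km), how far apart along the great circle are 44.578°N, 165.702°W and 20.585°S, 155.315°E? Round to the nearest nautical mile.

4458 nmi

Δλ = 155.315 − -165.702 = 321.017°; wrapped into (−180°, 180°]: -38.983°.
Δφ = -20.585 − 44.578 = -65.163°.
a = sin²(Δφ/2) + cos φ₁ · cos φ₂ · sin²(Δλ/2) = 0.364220.
c = 2·atan2(√a, √(1−a)) = 1.29578 rad → d = 6371·c ≈ 8255.43 km ≈ 4457.58 nmi.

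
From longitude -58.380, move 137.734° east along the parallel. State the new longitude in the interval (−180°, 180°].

+79.354°

Start at -58.380°; shift +137.734° → +79.354°.
+79.354° already lies in (−180°, 180°].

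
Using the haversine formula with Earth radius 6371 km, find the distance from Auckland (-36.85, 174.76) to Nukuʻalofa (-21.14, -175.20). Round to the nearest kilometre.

Δλ = -175.20 − 174.76 = -349.96°; wrapped into (−180°, 180°]: 10.04°.
Δφ = -21.14 − -36.85 = 15.71°.
a = sin²(Δφ/2) + cos φ₁ · cos φ₂ · sin²(Δλ/2) = 0.024392.
c = 2·atan2(√a, √(1−a)) = 0.31365 rad → d = 6371·c ≈ 1998.24 km.

1998 km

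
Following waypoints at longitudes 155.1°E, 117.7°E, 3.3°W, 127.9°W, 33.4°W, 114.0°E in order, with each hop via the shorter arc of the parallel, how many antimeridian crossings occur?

0

Leg 1: +155.1° → +117.7°, shortest Δλ = -37.4° (west) — does not cross 180°.
Leg 2: +117.7° → -3.3°, shortest Δλ = -121.0° (west) — does not cross 180°.
Leg 3: -3.3° → -127.9°, shortest Δλ = -124.6° (west) — does not cross 180°.
Leg 4: -127.9° → -33.4°, shortest Δλ = 94.5° (east) — does not cross 180°.
Leg 5: -33.4° → +114.0°, shortest Δλ = 147.4° (east) — does not cross 180°.
Total crossings: 0.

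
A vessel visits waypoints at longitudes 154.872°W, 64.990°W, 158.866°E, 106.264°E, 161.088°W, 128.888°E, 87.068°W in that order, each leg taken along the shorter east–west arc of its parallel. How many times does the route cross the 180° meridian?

Leg 1: -154.872° → -64.990°, shortest Δλ = 89.882° (east) — does not cross 180°.
Leg 2: -64.990° → +158.866°, shortest Δλ = -136.144° (west) — crosses 180°.
Leg 3: +158.866° → +106.264°, shortest Δλ = -52.602° (west) — does not cross 180°.
Leg 4: +106.264° → -161.088°, shortest Δλ = 92.648° (east) — crosses 180°.
Leg 5: -161.088° → +128.888°, shortest Δλ = -70.024° (west) — crosses 180°.
Leg 6: +128.888° → -87.068°, shortest Δλ = 144.044° (east) — crosses 180°.
Total crossings: 4.

4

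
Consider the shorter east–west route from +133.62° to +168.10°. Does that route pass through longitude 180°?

Signed shortest Δλ = ((168.10 − 133.62 + 180) mod 360) − 180 = 34.48°.
Going east by 34.48° from +133.62° reaches +168.10° without touching 180°.

No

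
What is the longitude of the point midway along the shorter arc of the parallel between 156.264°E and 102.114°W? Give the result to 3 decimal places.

Signed shortest Δλ from +156.264° to -102.114° is +101.622°.
Midpoint longitude = +156.264° + (+101.622°)/2 = +156.264° + 50.811° = +207.075°.
Normalise into (−180°, 180°]: -152.925°.
(The naïve average (+156.264 + -102.114)/2 = 27.075° is on the wrong side of the globe.)

152.925°W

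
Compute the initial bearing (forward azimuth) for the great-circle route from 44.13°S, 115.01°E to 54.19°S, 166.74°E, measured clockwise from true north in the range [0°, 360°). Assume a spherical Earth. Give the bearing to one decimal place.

Δλ = 166.74 − 115.01 = 51.73°.
θ = atan2( sin Δλ · cos φ₂ , cos φ₁ · sin φ₂ − sin φ₁ · cos φ₂ · cos Δλ )
  = atan2(0.45936, -0.32975) = 125.672° → normalised to [0°, 360°): 125.672°.

125.7°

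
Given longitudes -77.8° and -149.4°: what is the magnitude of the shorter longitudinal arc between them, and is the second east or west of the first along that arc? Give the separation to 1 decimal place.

71.6° west

Raw difference: -149.4 − -77.8 = -71.6°.
Normalise into (−180°, 180°]: -71.6° stays -71.6°.
Negative ⇒ the second point lies to the west; separation 71.6°.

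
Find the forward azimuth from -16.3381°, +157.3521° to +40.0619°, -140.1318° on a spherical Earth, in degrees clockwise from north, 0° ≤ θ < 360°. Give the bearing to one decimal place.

Δλ = -140.1318 − 157.3521 = -297.4839°; wrapped into (−180°, 180°]: 62.5161°.
θ = atan2( sin Δλ · cos φ₂ , cos φ₁ · sin φ₂ − sin φ₁ · cos φ₂ · cos Δλ )
  = atan2(0.67897, 0.71698) = 43.440° → normalised to [0°, 360°): 43.440°.

43.4°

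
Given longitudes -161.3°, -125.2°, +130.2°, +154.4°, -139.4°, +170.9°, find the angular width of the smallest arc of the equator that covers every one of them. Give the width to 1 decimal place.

Sort the longitudes: -161.3°, -139.4°, -125.2°, +130.2°, +154.4°, +170.9°.
Eastward gaps between consecutive values (wrapping around): 21.9°, 14.2°, 255.4°, 24.2°, 16.5°, 27.8°.
Largest gap = 255.4° ⇒ minimal covering band is its complement: 360° − 255.4° = 104.6°.
Band runs from +130.2° eastward to -125.2°, crossing the antimeridian.

104.6°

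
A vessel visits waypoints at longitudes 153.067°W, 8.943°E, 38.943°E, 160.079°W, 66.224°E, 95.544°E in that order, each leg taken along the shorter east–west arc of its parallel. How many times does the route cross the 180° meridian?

2

Leg 1: -153.067° → +8.943°, shortest Δλ = 162.01° (east) — does not cross 180°.
Leg 2: +8.943° → +38.943°, shortest Δλ = 30.0° (east) — does not cross 180°.
Leg 3: +38.943° → -160.079°, shortest Δλ = 160.978° (east) — crosses 180°.
Leg 4: -160.079° → +66.224°, shortest Δλ = -133.697° (west) — crosses 180°.
Leg 5: +66.224° → +95.544°, shortest Δλ = 29.32° (east) — does not cross 180°.
Total crossings: 2.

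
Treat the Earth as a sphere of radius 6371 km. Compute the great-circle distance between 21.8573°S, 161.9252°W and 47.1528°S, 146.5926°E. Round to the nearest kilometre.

5364 km

Δλ = 146.5926 − -161.9252 = 308.5178°; wrapped into (−180°, 180°]: -51.4822°.
Δφ = -47.1528 − -21.8573 = -25.2955°.
a = sin²(Δφ/2) + cos φ₁ · cos φ₂ · sin²(Δλ/2) = 0.166992.
c = 2·atan2(√a, √(1−a)) = 0.84194 rad → d = 6371·c ≈ 5364.01 km.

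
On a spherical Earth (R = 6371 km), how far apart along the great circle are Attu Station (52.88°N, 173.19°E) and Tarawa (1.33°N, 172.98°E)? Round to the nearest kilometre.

Δλ = 172.98 − 173.19 = -0.21°.
Δφ = 1.33 − 52.88 = -51.55°.
a = sin²(Δφ/2) + cos φ₁ · cos φ₂ · sin²(Δλ/2) = 0.189086.
c = 2·atan2(√a, √(1−a)) = 0.89972 rad → d = 6371·c ≈ 5732.13 km.

5732 km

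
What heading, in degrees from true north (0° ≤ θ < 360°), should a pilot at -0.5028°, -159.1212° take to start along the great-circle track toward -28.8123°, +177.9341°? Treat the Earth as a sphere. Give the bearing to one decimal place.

215.7°

Δλ = 177.9341 − -159.1212 = 337.0553°; wrapped into (−180°, 180°]: -22.9447°.
θ = atan2( sin Δλ · cos φ₂ , cos φ₁ · sin φ₂ − sin φ₁ · cos φ₂ · cos Δλ )
  = atan2(-0.34158, -0.47484) = -144.270° → normalised to [0°, 360°): 215.730°.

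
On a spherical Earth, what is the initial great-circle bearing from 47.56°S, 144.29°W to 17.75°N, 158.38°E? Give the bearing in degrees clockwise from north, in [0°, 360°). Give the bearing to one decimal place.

306.1°

Δλ = 158.38 − -144.29 = 302.67°; wrapped into (−180°, 180°]: -57.33°.
θ = atan2( sin Δλ · cos φ₂ , cos φ₁ · sin φ₂ − sin φ₁ · cos φ₂ · cos Δλ )
  = atan2(-0.80172, 0.58513) = -53.877° → normalised to [0°, 360°): 306.123°.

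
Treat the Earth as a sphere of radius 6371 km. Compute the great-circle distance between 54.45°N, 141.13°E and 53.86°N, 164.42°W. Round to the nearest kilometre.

3456 km

Δλ = -164.42 − 141.13 = -305.55°; wrapped into (−180°, 180°]: 54.45°.
Δφ = 53.86 − 54.45 = -0.59°.
a = sin²(Δφ/2) + cos φ₁ · cos φ₂ · sin²(Δλ/2) = 0.071792.
c = 2·atan2(√a, √(1−a)) = 0.54251 rad → d = 6371·c ≈ 3456.33 km.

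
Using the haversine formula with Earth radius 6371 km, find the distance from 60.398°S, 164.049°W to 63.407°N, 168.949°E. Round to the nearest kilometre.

13953 km

Δλ = 168.949 − -164.049 = 332.998°; wrapped into (−180°, 180°]: -27.002°.
Δφ = 63.407 − -60.398 = 123.805°.
a = sin²(Δφ/2) + cos φ₁ · cos φ₂ · sin²(Δλ/2) = 0.790236.
c = 2·atan2(√a, √(1−a)) = 2.19011 rad → d = 6371·c ≈ 13953.16 km.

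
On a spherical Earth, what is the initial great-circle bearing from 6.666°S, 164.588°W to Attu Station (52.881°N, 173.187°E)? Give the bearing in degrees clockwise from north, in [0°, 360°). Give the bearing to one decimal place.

Δλ = 173.187 − -164.588 = 337.775°; wrapped into (−180°, 180°]: -22.225°.
θ = atan2( sin Δλ · cos φ₂ , cos φ₁ · sin φ₂ − sin φ₁ · cos φ₂ · cos Δλ )
  = atan2(-0.22826, 0.85684) = -14.917° → normalised to [0°, 360°): 345.083°.

345.1°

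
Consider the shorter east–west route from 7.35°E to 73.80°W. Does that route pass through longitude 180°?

No

Signed shortest Δλ = ((-73.80 − 7.35 + 180) mod 360) − 180 = -81.15°.
Going west by 81.15° from +7.35° reaches -73.80° without touching 180°.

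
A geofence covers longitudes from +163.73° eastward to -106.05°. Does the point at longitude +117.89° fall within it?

Band width going east from +163.73° to -106.05°: ((-106.05 − 163.73) mod 360) = 90.22°.
Offset of +117.89° east of the west edge: ((117.89 − 163.73) mod 360) = 314.16°.
314.16° > 90.22° ⇒ outside.

No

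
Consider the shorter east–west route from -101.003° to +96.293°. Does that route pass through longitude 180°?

Yes

Naïve |96.293 − -101.003| = 197.296° > 180°, so the shorter arc goes the other way round — across 180°.
Signed shortest Δλ = ((96.293 − -101.003 + 180) mod 360) − 180 = -162.704°.
Going west by 162.704° from -101.003° passes through 180° before reaching +96.293°.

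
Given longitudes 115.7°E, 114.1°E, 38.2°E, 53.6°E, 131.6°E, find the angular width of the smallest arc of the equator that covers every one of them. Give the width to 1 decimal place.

Sort the longitudes: +38.2°, +53.6°, +114.1°, +115.7°, +131.6°.
Eastward gaps between consecutive values (wrapping around): 15.4°, 60.5°, 1.6°, 15.9°, 266.6°.
Largest gap = 266.6° ⇒ minimal covering band is its complement: 360° − 266.6° = 93.4°.
Band runs from +38.2° eastward to +131.6°.

93.4°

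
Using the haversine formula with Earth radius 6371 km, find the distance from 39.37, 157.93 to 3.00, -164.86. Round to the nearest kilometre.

Δλ = -164.86 − 157.93 = -322.79°; wrapped into (−180°, 180°]: 37.21°.
Δφ = 3.00 − 39.37 = -36.37°.
a = sin²(Δφ/2) + cos φ₁ · cos φ₂ · sin²(Δλ/2) = 0.175979.
c = 2·atan2(√a, √(1−a)) = 0.86578 rad → d = 6371·c ≈ 5515.91 km.

5516 km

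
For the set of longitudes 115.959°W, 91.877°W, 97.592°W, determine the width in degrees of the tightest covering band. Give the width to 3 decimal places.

Sort the longitudes: -115.959°, -97.592°, -91.877°.
Eastward gaps between consecutive values (wrapping around): 18.367°, 5.715°, 335.918°.
Largest gap = 335.918° ⇒ minimal covering band is its complement: 360° − 335.918° = 24.082°.
Band runs from -115.959° eastward to -91.877°.

24.082°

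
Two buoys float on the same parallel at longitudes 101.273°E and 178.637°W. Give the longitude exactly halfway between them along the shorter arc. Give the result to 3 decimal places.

141.318°E

Signed shortest Δλ from +101.273° to -178.637° is +80.090°.
Midpoint longitude = +101.273° + (+80.090°)/2 = +101.273° + 40.045° = +141.318°.
(The naïve average (+101.273 + -178.637)/2 = -38.682° is on the wrong side of the globe.)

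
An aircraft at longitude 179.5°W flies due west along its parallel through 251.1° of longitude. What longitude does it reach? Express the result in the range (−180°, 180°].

70.6°W

Start at -179.5°; shift −251.1° → -430.6°.
-430.6° lies outside (−180°, 180°]; add 360° → -70.6°.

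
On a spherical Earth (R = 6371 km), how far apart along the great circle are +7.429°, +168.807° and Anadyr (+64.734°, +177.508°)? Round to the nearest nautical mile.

Δλ = 177.508 − 168.807 = 8.701°.
Δφ = 64.734 − 7.429 = 57.305°.
a = sin²(Δφ/2) + cos φ₁ · cos φ₂ · sin²(Δλ/2) = 0.232352.
c = 2·atan2(√a, √(1−a)) = 1.00594 rad → d = 6371·c ≈ 6408.83 km ≈ 3460.49 nmi.

3460 nmi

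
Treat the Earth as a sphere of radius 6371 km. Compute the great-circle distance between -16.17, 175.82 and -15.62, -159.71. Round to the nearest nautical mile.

Δλ = -159.71 − 175.82 = -335.53°; wrapped into (−180°, 180°]: 24.47°.
Δφ = -15.62 − -16.17 = 0.55°.
a = sin²(Δφ/2) + cos φ₁ · cos φ₂ · sin²(Δλ/2) = 0.041564.
c = 2·atan2(√a, √(1−a)) = 0.41062 rad → d = 6371·c ≈ 2616.09 km ≈ 1412.58 nmi.

1413 nmi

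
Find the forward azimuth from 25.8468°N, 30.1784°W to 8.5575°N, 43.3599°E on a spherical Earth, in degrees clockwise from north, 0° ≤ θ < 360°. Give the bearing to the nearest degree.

Δλ = 43.3599 − -30.1784 = 73.5383°.
θ = atan2( sin Δλ · cos φ₂ , cos φ₁ · sin φ₂ − sin φ₁ · cos φ₂ · cos Δλ )
  = atan2(0.94833, 0.01175) = 89.290° → normalised to [0°, 360°): 89.290°.

89°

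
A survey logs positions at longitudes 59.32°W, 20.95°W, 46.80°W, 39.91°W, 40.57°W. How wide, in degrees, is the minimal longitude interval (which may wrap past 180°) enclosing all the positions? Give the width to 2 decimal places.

38.37°

Sort the longitudes: -59.32°, -46.80°, -40.57°, -39.91°, -20.95°.
Eastward gaps between consecutive values (wrapping around): 12.52°, 6.23°, 0.66°, 18.96°, 321.63°.
Largest gap = 321.63° ⇒ minimal covering band is its complement: 360° − 321.63° = 38.37°.
Band runs from -59.32° eastward to -20.95°.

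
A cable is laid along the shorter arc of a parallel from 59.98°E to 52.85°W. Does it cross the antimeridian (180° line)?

No

Signed shortest Δλ = ((-52.85 − 59.98 + 180) mod 360) − 180 = -112.83°.
Going west by 112.83° from +59.98° reaches -52.85° without touching 180°.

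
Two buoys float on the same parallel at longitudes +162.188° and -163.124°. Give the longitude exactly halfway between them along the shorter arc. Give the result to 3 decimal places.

Signed shortest Δλ from +162.188° to -163.124° is +34.688°.
Midpoint longitude = +162.188° + (+34.688°)/2 = +162.188° + 17.344° = +179.532°.
(The naïve average (+162.188 + -163.124)/2 = -0.468° is on the wrong side of the globe.)

+179.532°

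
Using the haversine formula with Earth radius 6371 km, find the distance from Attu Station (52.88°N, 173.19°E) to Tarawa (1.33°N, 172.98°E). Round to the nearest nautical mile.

3095 nmi

Δλ = 172.98 − 173.19 = -0.21°.
Δφ = 1.33 − 52.88 = -51.55°.
a = sin²(Δφ/2) + cos φ₁ · cos φ₂ · sin²(Δλ/2) = 0.189086.
c = 2·atan2(√a, √(1−a)) = 0.89972 rad → d = 6371·c ≈ 5732.13 km ≈ 3095.10 nmi.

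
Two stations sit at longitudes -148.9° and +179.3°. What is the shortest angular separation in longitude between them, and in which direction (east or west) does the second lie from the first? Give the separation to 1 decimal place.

Raw difference: 179.3 − -148.9 = 328.2°.
Normalise into (−180°, 180°]: 328.2° − 360° = -31.8°.
Negative ⇒ the second point lies to the west; separation 31.8°.

31.8° west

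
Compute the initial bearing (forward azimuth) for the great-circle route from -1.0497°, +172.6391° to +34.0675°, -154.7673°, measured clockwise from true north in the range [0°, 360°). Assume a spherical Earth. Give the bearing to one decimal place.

Δλ = -154.7673 − 172.6391 = -327.4064°; wrapped into (−180°, 180°]: 32.5936°.
θ = atan2( sin Δλ · cos φ₂ , cos φ₁ · sin φ₂ − sin φ₁ · cos φ₂ · cos Δλ )
  = atan2(0.44623, 0.57286) = 37.917° → normalised to [0°, 360°): 37.917°.

37.9°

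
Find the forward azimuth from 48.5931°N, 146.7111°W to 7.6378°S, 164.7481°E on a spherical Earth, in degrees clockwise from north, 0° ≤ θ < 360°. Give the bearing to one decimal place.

232.0°

Δλ = 164.7481 − -146.7111 = 311.4592°; wrapped into (−180°, 180°]: -48.5408°.
θ = atan2( sin Δλ · cos φ₂ , cos φ₁ · sin φ₂ − sin φ₁ · cos φ₂ · cos Δλ )
  = atan2(-0.74278, -0.58009) = -127.989° → normalised to [0°, 360°): 232.011°.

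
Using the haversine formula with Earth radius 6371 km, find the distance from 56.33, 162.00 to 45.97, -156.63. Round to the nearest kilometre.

Δλ = -156.63 − 162.00 = -318.63°; wrapped into (−180°, 180°]: 41.37°.
Δφ = 45.97 − 56.33 = -10.36°.
a = sin²(Δφ/2) + cos φ₁ · cos φ₂ · sin²(Δλ/2) = 0.056230.
c = 2·atan2(√a, √(1−a)) = 0.47882 rad → d = 6371·c ≈ 3050.55 km.

3051 km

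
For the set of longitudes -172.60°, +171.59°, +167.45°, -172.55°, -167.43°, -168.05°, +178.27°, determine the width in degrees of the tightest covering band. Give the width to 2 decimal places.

25.12°

Sort the longitudes: -172.60°, -172.55°, -168.05°, -167.43°, +167.45°, +171.59°, +178.27°.
Eastward gaps between consecutive values (wrapping around): 0.05°, 4.50°, 0.62°, 334.88°, 4.14°, 6.68°, 9.13°.
Largest gap = 334.88° ⇒ minimal covering band is its complement: 360° − 334.88° = 25.12°.
Band runs from +167.45° eastward to -167.43°, crossing the antimeridian.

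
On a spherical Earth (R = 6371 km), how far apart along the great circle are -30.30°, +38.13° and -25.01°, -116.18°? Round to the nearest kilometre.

Δλ = -116.18 − 38.13 = -154.31°.
Δφ = -25.01 − -30.30 = 5.29°.
a = sin²(Δφ/2) + cos φ₁ · cos φ₂ · sin²(Δλ/2) = 0.745897.
c = 2·atan2(√a, √(1−a)) = 2.08495 rad → d = 6371·c ≈ 13283.19 km.

13283 km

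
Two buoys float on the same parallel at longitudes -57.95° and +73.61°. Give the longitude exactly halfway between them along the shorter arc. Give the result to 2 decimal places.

+7.83°

Signed shortest Δλ from -57.95° to +73.61° is +131.56°.
Midpoint longitude = -57.95° + (+131.56°)/2 = -57.95° + 65.78° = +7.83°.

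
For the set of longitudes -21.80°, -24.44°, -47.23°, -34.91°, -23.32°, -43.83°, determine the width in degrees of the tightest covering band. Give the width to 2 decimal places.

25.43°

Sort the longitudes: -47.23°, -43.83°, -34.91°, -24.44°, -23.32°, -21.80°.
Eastward gaps between consecutive values (wrapping around): 3.40°, 8.92°, 10.47°, 1.12°, 1.52°, 334.57°.
Largest gap = 334.57° ⇒ minimal covering band is its complement: 360° − 334.57° = 25.43°.
Band runs from -47.23° eastward to -21.80°.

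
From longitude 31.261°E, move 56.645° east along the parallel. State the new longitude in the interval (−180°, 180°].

87.906°E

Start at +31.261°; shift +56.645° → +87.906°.
+87.906° already lies in (−180°, 180°].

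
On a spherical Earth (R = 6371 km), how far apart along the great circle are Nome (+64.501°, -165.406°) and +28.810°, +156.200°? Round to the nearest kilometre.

Δλ = 156.200 − -165.406 = 321.606°; wrapped into (−180°, 180°]: -38.394°.
Δφ = 28.810 − 64.501 = -35.691°.
a = sin²(Δφ/2) + cos φ₁ · cos φ₂ · sin²(Δλ/2) = 0.134697.
c = 2·atan2(√a, √(1−a)) = 0.75159 rad → d = 6371·c ≈ 4788.36 km.

4788 km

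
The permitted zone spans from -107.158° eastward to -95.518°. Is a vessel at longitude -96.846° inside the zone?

Yes

Band width going east from -107.158° to -95.518°: ((-95.518 − -107.158) mod 360) = 11.640°.
Offset of -96.846° east of the west edge: ((-96.846 − -107.158) mod 360) = 10.312°.
10.312° ≤ 11.640° ⇒ inside.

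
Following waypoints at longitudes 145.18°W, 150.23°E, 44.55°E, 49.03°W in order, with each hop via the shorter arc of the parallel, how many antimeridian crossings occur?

Leg 1: -145.18° → +150.23°, shortest Δλ = -64.59° (west) — crosses 180°.
Leg 2: +150.23° → +44.55°, shortest Δλ = -105.68° (west) — does not cross 180°.
Leg 3: +44.55° → -49.03°, shortest Δλ = -93.58° (west) — does not cross 180°.
Total crossings: 1.

1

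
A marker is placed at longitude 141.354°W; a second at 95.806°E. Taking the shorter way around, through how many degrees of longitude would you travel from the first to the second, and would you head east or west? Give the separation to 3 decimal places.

122.840° west

Raw difference: 95.806 − -141.354 = 237.16°.
Normalise into (−180°, 180°]: 237.16° − 360° = -122.84°.
Negative ⇒ the second point lies to the west; separation 122.840°.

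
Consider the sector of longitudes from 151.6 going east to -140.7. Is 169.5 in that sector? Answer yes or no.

Band width going east from +151.6° to -140.7°: ((-140.7 − 151.6) mod 360) = 67.7°.
Offset of +169.5° east of the west edge: ((169.5 − 151.6) mod 360) = 17.9°.
17.9° ≤ 67.7° ⇒ inside.

Yes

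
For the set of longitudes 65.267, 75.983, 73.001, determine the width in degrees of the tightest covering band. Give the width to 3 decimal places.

Sort the longitudes: +65.267°, +73.001°, +75.983°.
Eastward gaps between consecutive values (wrapping around): 7.734°, 2.982°, 349.284°.
Largest gap = 349.284° ⇒ minimal covering band is its complement: 360° − 349.284° = 10.716°.
Band runs from +65.267° eastward to +75.983°.

10.716°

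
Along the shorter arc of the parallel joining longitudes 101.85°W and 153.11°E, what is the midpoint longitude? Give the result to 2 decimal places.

154.37°W

Signed shortest Δλ from -101.85° to +153.11° is -105.04°.
Midpoint longitude = -101.85° + (-105.04°)/2 = -101.85° − 52.52° = -154.37°.
(The naïve average (-101.85 + +153.11)/2 = 25.63° is on the wrong side of the globe.)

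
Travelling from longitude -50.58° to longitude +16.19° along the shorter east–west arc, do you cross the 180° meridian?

Signed shortest Δλ = ((16.19 − -50.58 + 180) mod 360) − 180 = 66.77°.
Going east by 66.77° from -50.58° reaches +16.19° without touching 180°.

No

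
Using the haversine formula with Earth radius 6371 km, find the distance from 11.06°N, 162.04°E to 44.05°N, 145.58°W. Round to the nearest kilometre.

6190 km

Δλ = -145.58 − 162.04 = -307.62°; wrapped into (−180°, 180°]: 52.38°.
Δφ = 44.05 − 11.06 = 32.99°.
a = sin²(Δφ/2) + cos φ₁ · cos φ₂ · sin²(Δλ/2) = 0.218018.
c = 2·atan2(√a, √(1−a)) = 0.97162 rad → d = 6371·c ≈ 6190.19 km.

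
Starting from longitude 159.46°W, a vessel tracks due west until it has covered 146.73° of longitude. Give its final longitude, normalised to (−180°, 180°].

53.81°E

Start at -159.46°; shift −146.73° → -306.19°.
-306.19° lies outside (−180°, 180°]; add 360° → +53.81°.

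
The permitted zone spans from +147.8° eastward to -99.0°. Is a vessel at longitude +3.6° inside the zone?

No

Band width going east from +147.8° to -99.0°: ((-99.0 − 147.8) mod 360) = 113.2°.
Offset of +3.6° east of the west edge: ((3.6 − 147.8) mod 360) = 215.8°.
215.8° > 113.2° ⇒ outside.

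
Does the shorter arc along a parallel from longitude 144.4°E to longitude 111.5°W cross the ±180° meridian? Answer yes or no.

Yes

Naïve |-111.5 − 144.4| = 255.9° > 180°, so the shorter arc goes the other way round — across 180°.
Signed shortest Δλ = ((-111.5 − 144.4 + 180) mod 360) − 180 = 104.1°.
Going east by 104.1° from +144.4° passes through 180° before reaching -111.5°.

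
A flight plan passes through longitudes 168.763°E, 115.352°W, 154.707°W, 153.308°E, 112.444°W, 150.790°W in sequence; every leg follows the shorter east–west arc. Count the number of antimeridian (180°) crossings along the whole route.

Leg 1: +168.763° → -115.352°, shortest Δλ = 75.885° (east) — crosses 180°.
Leg 2: -115.352° → -154.707°, shortest Δλ = -39.355° (west) — does not cross 180°.
Leg 3: -154.707° → +153.308°, shortest Δλ = -51.985° (west) — crosses 180°.
Leg 4: +153.308° → -112.444°, shortest Δλ = 94.248° (east) — crosses 180°.
Leg 5: -112.444° → -150.790°, shortest Δλ = -38.346° (west) — does not cross 180°.
Total crossings: 3.

3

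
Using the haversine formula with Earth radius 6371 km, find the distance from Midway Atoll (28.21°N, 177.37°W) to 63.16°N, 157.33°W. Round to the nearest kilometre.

4147 km

Δλ = -157.33 − -177.37 = 20.04°.
Δφ = 63.16 − 28.21 = 34.95°.
a = sin²(Δφ/2) + cos φ₁ · cos φ₂ · sin²(Δλ/2) = 0.102219.
c = 2·atan2(√a, √(1−a)) = 0.65086 rad → d = 6371·c ≈ 4146.63 km.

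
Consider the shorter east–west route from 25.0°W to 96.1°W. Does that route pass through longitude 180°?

No

Signed shortest Δλ = ((-96.1 − -25.0 + 180) mod 360) − 180 = -71.1°.
Going west by 71.1° from -25.0° reaches -96.1° without touching 180°.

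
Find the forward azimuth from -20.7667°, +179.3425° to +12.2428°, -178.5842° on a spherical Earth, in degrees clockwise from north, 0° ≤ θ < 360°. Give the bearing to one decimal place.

Δλ = -178.5842 − 179.3425 = -357.9267°; wrapped into (−180°, 180°]: 2.0733°.
θ = atan2( sin Δλ · cos φ₂ , cos φ₁ · sin φ₂ − sin φ₁ · cos φ₂ · cos Δλ )
  = atan2(0.03536, 0.54455) = 3.715° → normalised to [0°, 360°): 3.715°.

3.7°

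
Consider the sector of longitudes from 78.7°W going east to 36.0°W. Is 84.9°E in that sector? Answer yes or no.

Band width going east from -78.7° to -36.0°: ((-36.0 − -78.7) mod 360) = 42.7°.
Offset of +84.9° east of the west edge: ((84.9 − -78.7) mod 360) = 163.6°.
163.6° > 42.7° ⇒ outside.

No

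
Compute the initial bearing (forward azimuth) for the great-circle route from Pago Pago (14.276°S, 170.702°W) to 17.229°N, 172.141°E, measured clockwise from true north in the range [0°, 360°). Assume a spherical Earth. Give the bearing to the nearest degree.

331°

Δλ = 172.141 − -170.702 = 342.843°; wrapped into (−180°, 180°]: -17.157°.
θ = atan2( sin Δλ · cos φ₂ , cos φ₁ · sin φ₂ − sin φ₁ · cos φ₂ · cos Δλ )
  = atan2(-0.28175, 0.51209) = -28.820° → normalised to [0°, 360°): 331.180°.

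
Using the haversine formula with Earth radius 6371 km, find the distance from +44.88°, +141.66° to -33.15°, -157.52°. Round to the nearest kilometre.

Δλ = -157.52 − 141.66 = -299.18°; wrapped into (−180°, 180°]: 60.82°.
Δφ = -33.15 − 44.88 = -78.03°.
a = sin²(Δφ/2) + cos φ₁ · cos φ₂ · sin²(Δλ/2) = 0.548306.
c = 2·atan2(√a, √(1−a)) = 1.66756 rad → d = 6371·c ≈ 10624.02 km.

10624 km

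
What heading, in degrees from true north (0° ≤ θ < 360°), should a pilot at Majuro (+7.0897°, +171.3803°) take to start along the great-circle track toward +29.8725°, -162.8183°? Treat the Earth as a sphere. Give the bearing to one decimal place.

43.5°

Δλ = -162.8183 − 171.3803 = -334.1986°; wrapped into (−180°, 180°]: 25.8014°.
θ = atan2( sin Δλ · cos φ₂ , cos φ₁ · sin φ₂ − sin φ₁ · cos φ₂ · cos Δλ )
  = atan2(0.37742, 0.39791) = 43.487° → normalised to [0°, 360°): 43.487°.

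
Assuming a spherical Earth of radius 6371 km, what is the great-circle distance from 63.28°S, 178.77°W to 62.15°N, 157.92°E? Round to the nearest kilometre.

14082 km

Δλ = 157.92 − -178.77 = 336.69°; wrapped into (−180°, 180°]: -23.31°.
Δφ = 62.15 − -63.28 = 125.43°.
a = sin²(Δφ/2) + cos φ₁ · cos φ₂ · sin²(Δλ/2) = 0.798426.
c = 2·atan2(√a, √(1−a)) = 2.21037 rad → d = 6371·c ≈ 14082.26 km.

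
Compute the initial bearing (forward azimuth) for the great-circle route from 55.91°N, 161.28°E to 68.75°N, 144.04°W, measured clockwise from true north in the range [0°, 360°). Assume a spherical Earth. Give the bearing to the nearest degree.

Δλ = -144.04 − 161.28 = -305.32°; wrapped into (−180°, 180°]: 54.68°.
θ = atan2( sin Δλ · cos φ₂ , cos φ₁ · sin φ₂ − sin φ₁ · cos φ₂ · cos Δλ )
  = atan2(0.29573, 0.34885) = 40.288° → normalised to [0°, 360°): 40.288°.

40°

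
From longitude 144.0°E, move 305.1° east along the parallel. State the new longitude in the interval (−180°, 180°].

89.1°E

Start at +144.0°; shift +305.1° → +449.1°.
+449.1° lies outside (−180°, 180°]; subtract 360° → +89.1°.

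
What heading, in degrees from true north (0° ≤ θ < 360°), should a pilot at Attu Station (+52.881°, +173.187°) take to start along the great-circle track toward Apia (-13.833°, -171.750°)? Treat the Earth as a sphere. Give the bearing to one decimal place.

Δλ = -171.750 − 173.187 = -344.937°; wrapped into (−180°, 180°]: 15.063°.
θ = atan2( sin Δλ · cos φ₂ , cos φ₁ · sin φ₂ − sin φ₁ · cos φ₂ · cos Δλ )
  = atan2(0.25234, -0.89194) = 164.203° → normalised to [0°, 360°): 164.203°.

164.2°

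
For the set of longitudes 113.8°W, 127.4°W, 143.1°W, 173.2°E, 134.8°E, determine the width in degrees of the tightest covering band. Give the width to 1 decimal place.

Sort the longitudes: -143.1°, -127.4°, -113.8°, +134.8°, +173.2°.
Eastward gaps between consecutive values (wrapping around): 15.7°, 13.6°, 248.6°, 38.4°, 43.7°.
Largest gap = 248.6° ⇒ minimal covering band is its complement: 360° − 248.6° = 111.4°.
Band runs from +134.8° eastward to -113.8°, crossing the antimeridian.

111.4°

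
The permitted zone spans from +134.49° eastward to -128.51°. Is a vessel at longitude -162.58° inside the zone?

Band width going east from +134.49° to -128.51°: ((-128.51 − 134.49) mod 360) = 97.00°.
Offset of -162.58° east of the west edge: ((-162.58 − 134.49) mod 360) = 62.93°.
62.93° ≤ 97.00° ⇒ inside.

Yes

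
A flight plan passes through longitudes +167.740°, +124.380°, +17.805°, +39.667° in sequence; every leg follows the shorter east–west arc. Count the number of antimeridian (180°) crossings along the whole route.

0

Leg 1: +167.740° → +124.380°, shortest Δλ = -43.36° (west) — does not cross 180°.
Leg 2: +124.380° → +17.805°, shortest Δλ = -106.575° (west) — does not cross 180°.
Leg 3: +17.805° → +39.667°, shortest Δλ = 21.862° (east) — does not cross 180°.
Total crossings: 0.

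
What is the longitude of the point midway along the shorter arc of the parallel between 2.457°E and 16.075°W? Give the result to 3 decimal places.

6.809°W

Signed shortest Δλ from +2.457° to -16.075° is -18.532°.
Midpoint longitude = +2.457° + (-18.532°)/2 = +2.457° − 9.266° = -6.809°.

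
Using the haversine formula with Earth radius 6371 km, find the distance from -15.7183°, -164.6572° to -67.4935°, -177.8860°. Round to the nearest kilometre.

5836 km

Δλ = -177.8860 − -164.6572 = -13.2288°.
Δφ = -67.4935 − -15.7183 = -51.7752°.
a = sin²(Δφ/2) + cos φ₁ · cos φ₂ · sin²(Δλ/2) = 0.195515.
c = 2·atan2(√a, √(1−a)) = 0.91603 rad → d = 6371·c ≈ 5836.05 km.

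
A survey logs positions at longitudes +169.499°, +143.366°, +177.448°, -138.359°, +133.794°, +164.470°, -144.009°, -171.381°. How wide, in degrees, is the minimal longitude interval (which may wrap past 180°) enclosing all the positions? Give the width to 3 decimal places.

Sort the longitudes: -171.381°, -144.009°, -138.359°, +133.794°, +143.366°, +164.470°, +169.499°, +177.448°.
Eastward gaps between consecutive values (wrapping around): 27.372°, 5.650°, 272.153°, 9.572°, 21.104°, 5.029°, 7.949°, 11.171°.
Largest gap = 272.153° ⇒ minimal covering band is its complement: 360° − 272.153° = 87.847°.
Band runs from +133.794° eastward to -138.359°, crossing the antimeridian.

87.847°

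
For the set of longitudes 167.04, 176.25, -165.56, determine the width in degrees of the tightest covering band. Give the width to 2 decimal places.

Sort the longitudes: -165.56°, +167.04°, +176.25°.
Eastward gaps between consecutive values (wrapping around): 332.60°, 9.21°, 18.19°.
Largest gap = 332.60° ⇒ minimal covering band is its complement: 360° − 332.60° = 27.40°.
Band runs from +167.04° eastward to -165.56°, crossing the antimeridian.

27.40°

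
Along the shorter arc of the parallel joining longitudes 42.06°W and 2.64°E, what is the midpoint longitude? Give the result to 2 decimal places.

Signed shortest Δλ from -42.06° to +2.64° is +44.70°.
Midpoint longitude = -42.06° + (+44.70°)/2 = -42.06° + 22.35° = -19.71°.

19.71°W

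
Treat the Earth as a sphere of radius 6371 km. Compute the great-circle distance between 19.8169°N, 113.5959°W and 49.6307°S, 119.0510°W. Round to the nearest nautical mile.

Δλ = -119.0510 − -113.5959 = -5.4551°.
Δφ = -49.6307 − 19.8169 = -69.4476°.
a = sin²(Δφ/2) + cos φ₁ · cos φ₂ · sin²(Δλ/2) = 0.325848.
c = 2·atan2(√a, √(1−a)) = 1.21504 rad → d = 6371·c ≈ 7740.99 km ≈ 4179.80 nmi.

4180 nmi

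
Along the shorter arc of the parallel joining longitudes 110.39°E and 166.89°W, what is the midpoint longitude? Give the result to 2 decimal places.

Signed shortest Δλ from +110.39° to -166.89° is +82.72°.
Midpoint longitude = +110.39° + (+82.72°)/2 = +110.39° + 41.36° = +151.75°.
(The naïve average (+110.39 + -166.89)/2 = -28.25° is on the wrong side of the globe.)

151.75°E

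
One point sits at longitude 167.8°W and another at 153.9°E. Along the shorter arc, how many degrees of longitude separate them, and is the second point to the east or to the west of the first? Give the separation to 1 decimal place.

Raw difference: 153.9 − -167.8 = 321.7°.
Normalise into (−180°, 180°]: 321.7° − 360° = -38.3°.
Negative ⇒ the second point lies to the west; separation 38.3°.

38.3° west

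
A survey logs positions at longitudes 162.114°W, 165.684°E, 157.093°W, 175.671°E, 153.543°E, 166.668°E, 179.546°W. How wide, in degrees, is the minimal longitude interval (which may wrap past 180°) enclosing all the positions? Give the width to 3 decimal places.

Sort the longitudes: -179.546°, -162.114°, -157.093°, +153.543°, +165.684°, +166.668°, +175.671°.
Eastward gaps between consecutive values (wrapping around): 17.432°, 5.021°, 310.636°, 12.141°, 0.984°, 9.003°, 4.783°.
Largest gap = 310.636° ⇒ minimal covering band is its complement: 360° − 310.636° = 49.364°.
Band runs from +153.543° eastward to -157.093°, crossing the antimeridian.

49.364°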